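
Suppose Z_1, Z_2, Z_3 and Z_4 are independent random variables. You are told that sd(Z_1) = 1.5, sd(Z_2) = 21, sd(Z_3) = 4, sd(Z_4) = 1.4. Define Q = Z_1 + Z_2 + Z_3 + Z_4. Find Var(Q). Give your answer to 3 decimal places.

461.210

Var(Z_1) = 2.25, Var(Z_2) = 441, Var(Z_3) = 16, Var(Z_4) = 1.96
By independence, Var(Q) = (1)²Var(Z_1) + (1)²Var(Z_2) + (1)²Var(Z_3) + (1)²Var(Z_4)
= (1)²·2.25 + (1)²·441 + (1)²·16 + (1)²·1.96 = 461.21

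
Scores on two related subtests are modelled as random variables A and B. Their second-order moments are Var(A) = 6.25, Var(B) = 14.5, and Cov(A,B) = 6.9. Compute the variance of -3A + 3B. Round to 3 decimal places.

62.550

Var(-3A + 3B) = (-3)²·Var(A) + (3)²·Var(B) + 2·(-3)·(3)·Cov(A,B)
= 9·6.25 + 9·14.5 + -18·6.9 = 62.55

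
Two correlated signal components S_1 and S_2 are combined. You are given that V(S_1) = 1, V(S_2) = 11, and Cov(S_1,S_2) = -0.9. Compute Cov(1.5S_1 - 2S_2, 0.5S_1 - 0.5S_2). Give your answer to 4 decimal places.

13.3250

Cov(1.5S_1 - 2S_2, 0.5S_1 - 0.5S_2) = (1.5)(0.5)V(S_1) + (-2)(-0.5)V(S_2) + [(1.5)(-0.5) + (-2)(0.5)]Cov(S_1,S_2)
= 0.75·1 + 1·11 + -1.75·-0.9 = 13.325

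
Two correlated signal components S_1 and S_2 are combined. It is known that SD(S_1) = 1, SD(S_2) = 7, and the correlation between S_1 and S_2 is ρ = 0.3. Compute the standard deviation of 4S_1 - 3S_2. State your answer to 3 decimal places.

V(S_1) = (1)² = 1;  V(S_2) = (7)² = 49
Cov(S_1,S_2) = ρ·SD(S_1)·SD(S_2) = 0.3·1·7 = 2.1
V(4S_1 - 3S_2) = (4)²·V(S_1) + (-3)²·V(S_2) + 2·(4)·(-3)·Cov(S_1,S_2)
= 16·1 + 9·49 + -24·2.1 = 406.6
SD(4S_1 - 3S_2) = √406.6 ≈ 20.164

20.164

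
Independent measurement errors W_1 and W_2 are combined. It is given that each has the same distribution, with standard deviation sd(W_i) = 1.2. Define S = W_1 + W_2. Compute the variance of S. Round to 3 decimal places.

var(W_i) = (1.2)² = 1.44
By independence, var(S) = (1)²var(W_1) + (1)²var(W_2)
= (1)²·1.44 + (1)²·1.44 = 2.88

2.880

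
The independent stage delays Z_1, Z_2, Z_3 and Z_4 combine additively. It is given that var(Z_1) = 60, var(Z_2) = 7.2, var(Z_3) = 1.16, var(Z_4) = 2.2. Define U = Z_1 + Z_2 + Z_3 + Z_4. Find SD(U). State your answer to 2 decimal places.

8.40

By independence, var(U) = (1)²var(Z_1) + (1)²var(Z_2) + (1)²var(Z_3) + (1)²var(Z_4)
= (1)²·60 + (1)²·7.2 + (1)²·1.16 + (1)²·2.2 = 70.56
SD(U) = √70.56 ≈ 8.40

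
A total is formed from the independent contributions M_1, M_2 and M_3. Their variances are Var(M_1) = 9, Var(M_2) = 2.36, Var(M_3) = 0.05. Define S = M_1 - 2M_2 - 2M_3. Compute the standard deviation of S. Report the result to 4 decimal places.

4.3174

By independence, Var(S) = (1)²Var(M_1) + (-2)²Var(M_2) + (-2)²Var(M_3)
= (1)²·9 + (-2)²·2.36 + (-2)²·0.05 = 18.64
σ(S) = √18.64 ≈ 4.3174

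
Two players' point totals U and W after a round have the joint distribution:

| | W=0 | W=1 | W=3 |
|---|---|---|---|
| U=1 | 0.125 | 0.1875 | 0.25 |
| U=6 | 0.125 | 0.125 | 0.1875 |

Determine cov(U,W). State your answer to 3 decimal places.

E[U] = 3.1875,  E[W] = 1.625
E[UW] = 5.0625
cov(U,W) = E[UW] − E[U]E[W] = 5.0625 − (3.1875)(1.625) = -0.1171875

-0.117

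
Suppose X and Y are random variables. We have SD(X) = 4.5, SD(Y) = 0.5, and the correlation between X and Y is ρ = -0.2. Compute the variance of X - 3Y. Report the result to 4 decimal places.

V(X) = (4.5)² = 20.25;  V(Y) = (0.5)² = 0.25
Cov(X,Y) = ρ·SD(X)·SD(Y) = -0.2·4.5·0.5 = -0.45
V(X - 3Y) = (1)²·V(X) + (-3)²·V(Y) + 2·(1)·(-3)·Cov(X,Y)
= 1·20.25 + 9·0.25 + -6·-0.45 = 25.2

25.2000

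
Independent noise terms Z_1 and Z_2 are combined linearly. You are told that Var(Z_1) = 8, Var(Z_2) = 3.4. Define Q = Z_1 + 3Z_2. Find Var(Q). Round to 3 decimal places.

38.600

By independence, Var(Q) = (1)²Var(Z_1) + (3)²Var(Z_2)
= (1)²·8 + (3)²·3.4 = 38.6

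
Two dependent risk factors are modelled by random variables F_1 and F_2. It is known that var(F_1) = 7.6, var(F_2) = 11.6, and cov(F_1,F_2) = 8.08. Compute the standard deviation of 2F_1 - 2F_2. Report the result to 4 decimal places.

var(2F_1 - 2F_2) = (2)²·var(F_1) + (-2)²·var(F_2) + 2·(2)·(-2)·cov(F_1,F_2)
= 4·7.6 + 4·11.6 + -8·8.08 = 12.16
sd(2F_1 - 2F_2) = √12.16 ≈ 3.4871

3.4871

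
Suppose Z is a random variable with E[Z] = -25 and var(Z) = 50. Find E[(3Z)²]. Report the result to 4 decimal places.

E[3Z] = 3·-25 = -75
var(3Z) = (3)²·50 = 450
E[(3Z)²] = var((3Z)) + (E[(3Z)])² = 450 + (-75)² = 6075

6075.0000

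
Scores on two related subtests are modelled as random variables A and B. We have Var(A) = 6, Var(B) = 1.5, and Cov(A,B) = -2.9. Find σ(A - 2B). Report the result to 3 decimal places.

Var(A - 2B) = (1)²·Var(A) + (-2)²·Var(B) + 2·(1)·(-2)·Cov(A,B)
= 1·6 + 4·1.5 + -4·-2.9 = 23.6
σ(A - 2B) = √23.6 ≈ 4.858

4.858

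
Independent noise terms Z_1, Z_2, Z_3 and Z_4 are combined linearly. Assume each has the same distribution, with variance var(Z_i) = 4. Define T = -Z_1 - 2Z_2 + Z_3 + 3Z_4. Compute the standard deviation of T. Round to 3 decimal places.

By independence, var(T) = (-1)²var(Z_1) + (-2)²var(Z_2) + (1)²var(Z_3) + (3)²var(Z_4)
= (-1)²·4 + (-2)²·4 + (1)²·4 + (3)²·4 = 60
σ(T) = √60 ≈ 7.746

7.746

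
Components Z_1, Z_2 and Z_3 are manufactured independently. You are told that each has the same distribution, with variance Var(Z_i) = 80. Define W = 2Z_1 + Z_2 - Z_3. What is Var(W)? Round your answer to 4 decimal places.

480.0000

By independence, Var(W) = (2)²Var(Z_1) + (1)²Var(Z_2) + (-1)²Var(Z_3)
= (2)²·80 + (1)²·80 + (-1)²·80 = 480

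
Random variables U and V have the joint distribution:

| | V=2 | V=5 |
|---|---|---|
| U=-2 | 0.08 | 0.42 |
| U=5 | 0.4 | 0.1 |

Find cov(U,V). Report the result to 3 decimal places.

-3.360

E[U] = 1.5,  E[V] = 3.56
E[UV] = 1.98
cov(U,V) = E[UV] − E[U]E[V] = 1.98 − (1.5)(3.56) = -3.36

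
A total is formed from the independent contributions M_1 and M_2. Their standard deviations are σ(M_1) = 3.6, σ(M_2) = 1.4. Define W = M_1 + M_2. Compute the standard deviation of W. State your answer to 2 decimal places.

V(M_1) = 12.96, V(M_2) = 1.96
By independence, V(W) = (1)²V(M_1) + (1)²V(M_2)
= (1)²·12.96 + (1)²·1.96 = 14.92
σ(W) = √14.92 ≈ 3.86

3.86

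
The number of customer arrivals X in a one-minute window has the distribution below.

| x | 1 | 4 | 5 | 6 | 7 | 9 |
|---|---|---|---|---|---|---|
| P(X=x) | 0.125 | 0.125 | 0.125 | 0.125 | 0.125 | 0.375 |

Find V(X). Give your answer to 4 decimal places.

7.1875

E[X] = (1)(0.125) + (4)(0.125) + (5)(0.125) + (6)(0.125) + (7)(0.125) + (9)(0.375) = 6.25
E[X²] = (1)²(0.125) + (4)²(0.125) + (5)²(0.125) + (6)²(0.125) + (7)²(0.125) + (9)²(0.375) = 46.25
V(X) = E[X²] − (E[X])² = 46.25 − (6.25)² = 7.1875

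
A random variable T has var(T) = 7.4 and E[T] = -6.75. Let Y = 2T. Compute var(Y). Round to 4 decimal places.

29.6000

var(2T) = (2)²·var(T) = 4·7.4 = 29.6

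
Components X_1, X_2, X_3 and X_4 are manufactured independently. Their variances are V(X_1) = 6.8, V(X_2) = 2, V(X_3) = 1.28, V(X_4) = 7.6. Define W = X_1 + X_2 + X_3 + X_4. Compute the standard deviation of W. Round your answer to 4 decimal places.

4.2048

By independence, V(W) = (1)²V(X_1) + (1)²V(X_2) + (1)²V(X_3) + (1)²V(X_4)
= (1)²·6.8 + (1)²·2 + (1)²·1.28 + (1)²·7.6 = 17.68
SD(W) = √17.68 ≈ 4.2048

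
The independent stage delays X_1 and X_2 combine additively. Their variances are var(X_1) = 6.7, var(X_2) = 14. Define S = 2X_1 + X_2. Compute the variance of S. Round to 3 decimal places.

40.800

By independence, var(S) = (2)²var(X_1) + (1)²var(X_2)
= (2)²·6.7 + (1)²·14 = 40.8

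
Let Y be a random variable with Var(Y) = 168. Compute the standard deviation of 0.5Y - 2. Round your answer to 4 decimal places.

Var(0.5Y - 2) = (0.5)²·168 = 42
SD(0.5Y - 2) = √42 ≈ 6.4807

6.4807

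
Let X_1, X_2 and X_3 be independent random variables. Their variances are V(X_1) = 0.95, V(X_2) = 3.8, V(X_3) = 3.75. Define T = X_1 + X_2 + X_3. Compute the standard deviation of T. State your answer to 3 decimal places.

2.915

By independence, V(T) = (1)²V(X_1) + (1)²V(X_2) + (1)²V(X_3)
= (1)²·0.95 + (1)²·3.8 + (1)²·3.75 = 8.5
SD(T) = √8.5 ≈ 2.915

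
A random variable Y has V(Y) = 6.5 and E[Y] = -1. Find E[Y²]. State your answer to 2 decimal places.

E[Y²] = V(Y) + (E[Y])² = 6.5 + (-1)² = 7.5

7.50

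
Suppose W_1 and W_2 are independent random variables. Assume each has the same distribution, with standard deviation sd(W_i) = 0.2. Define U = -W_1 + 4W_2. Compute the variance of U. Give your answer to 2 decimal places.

0.68

Var(W_i) = (0.2)² = 0.04
By independence, Var(U) = (-1)²Var(W_1) + (4)²Var(W_2)
= (-1)²·0.04 + (4)²·0.04 = 0.68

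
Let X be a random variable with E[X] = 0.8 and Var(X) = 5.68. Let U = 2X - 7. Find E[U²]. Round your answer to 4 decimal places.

51.8800

E[2X - 7] = 2·0.8 − 7 = -5.4
Var(2X - 7) = (2)²·5.68 = 22.72
E[U²] = Var(U) + (E[U])² = 22.72 + (-5.4)² = 51.88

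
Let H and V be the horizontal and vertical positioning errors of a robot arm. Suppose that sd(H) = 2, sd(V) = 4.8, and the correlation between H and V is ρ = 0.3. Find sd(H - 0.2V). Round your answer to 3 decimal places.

1.942

Var(H) = (2)² = 4;  Var(V) = (4.8)² = 23.04
Cov(H,V) = ρ·sd(H)·sd(V) = 0.3·2·4.8 = 2.88
Var(H - 0.2V) = (1)²·Var(H) + (-0.2)²·Var(V) + 2·(1)·(-0.2)·Cov(H,V)
= 1·4 + 0.04·23.04 + -0.4·2.88 = 3.7696
sd(H - 0.2V) = √3.7696 ≈ 1.942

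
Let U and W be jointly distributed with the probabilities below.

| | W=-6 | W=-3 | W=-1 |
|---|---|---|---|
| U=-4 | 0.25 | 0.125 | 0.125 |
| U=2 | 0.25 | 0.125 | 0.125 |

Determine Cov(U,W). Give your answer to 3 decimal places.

0.000

E[U] = -1,  E[W] = -4
E[UW] = 4
Cov(U,W) = E[UW] − E[U]E[W] = 4 − (-1)(-4) = 0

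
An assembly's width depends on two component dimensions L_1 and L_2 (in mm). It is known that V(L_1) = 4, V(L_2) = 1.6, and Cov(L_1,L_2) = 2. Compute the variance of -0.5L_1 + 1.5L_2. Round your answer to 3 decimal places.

V(-0.5L_1 + 1.5L_2) = (-0.5)²·V(L_1) + (1.5)²·V(L_2) + 2·(-0.5)·(1.5)·Cov(L_1,L_2)
= 0.25·4 + 2.25·1.6 + -1.5·2 = 1.6

1.600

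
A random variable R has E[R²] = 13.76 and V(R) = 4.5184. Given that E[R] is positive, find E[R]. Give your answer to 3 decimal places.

(E[R])² = E[R²] − V(R) = 13.76 − 4.5184 = 9.2416
E[R] = √9.2416 = 3.04

3.040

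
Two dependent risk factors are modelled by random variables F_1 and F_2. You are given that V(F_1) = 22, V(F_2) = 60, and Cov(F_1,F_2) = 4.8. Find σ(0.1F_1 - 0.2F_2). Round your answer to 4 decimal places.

V(0.1F_1 - 0.2F_2) = (0.1)²·V(F_1) + (-0.2)²·V(F_2) + 2·(0.1)·(-0.2)·Cov(F_1,F_2)
= 0.01·22 + 0.04·60 + -0.04·4.8 = 2.428
σ(0.1F_1 - 0.2F_2) = √2.428 ≈ 1.5582

1.5582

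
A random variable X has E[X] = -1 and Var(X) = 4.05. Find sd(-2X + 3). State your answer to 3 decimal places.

4.025

Var(-2X + 3) = (-2)²·4.05 = 16.2
sd(-2X + 3) = √16.2 ≈ 4.025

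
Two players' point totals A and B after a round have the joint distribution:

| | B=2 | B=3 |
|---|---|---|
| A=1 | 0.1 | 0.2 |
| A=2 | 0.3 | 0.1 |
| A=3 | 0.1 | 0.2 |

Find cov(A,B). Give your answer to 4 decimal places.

0.0000

E[A] = 2,  E[B] = 2.5
E[AB] = 5
cov(A,B) = E[AB] − E[A]E[B] = 5 − (2)(2.5) = 0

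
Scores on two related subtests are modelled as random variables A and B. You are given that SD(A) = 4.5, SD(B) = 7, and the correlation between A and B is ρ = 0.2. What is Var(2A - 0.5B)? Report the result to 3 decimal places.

Var(A) = (4.5)² = 20.25;  Var(B) = (7)² = 49
cov(A,B) = ρ·SD(A)·SD(B) = 0.2·4.5·7 = 6.3
Var(2A - 0.5B) = (2)²·Var(A) + (-0.5)²·Var(B) + 2·(2)·(-0.5)·cov(A,B)
= 4·20.25 + 0.25·49 + -2·6.3 = 80.65

80.650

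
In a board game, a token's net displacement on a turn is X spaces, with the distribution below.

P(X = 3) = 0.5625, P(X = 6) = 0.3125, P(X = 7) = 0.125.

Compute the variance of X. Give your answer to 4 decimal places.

2.7461

E[X] = (3)(0.5625) + (6)(0.3125) + (7)(0.125) = 4.4375
E[X²] = (3)²(0.5625) + (6)²(0.3125) + (7)²(0.125) = 22.4375
var(X) = E[X²] − (E[X])² = 22.4375 − (4.4375)² = 2.74609375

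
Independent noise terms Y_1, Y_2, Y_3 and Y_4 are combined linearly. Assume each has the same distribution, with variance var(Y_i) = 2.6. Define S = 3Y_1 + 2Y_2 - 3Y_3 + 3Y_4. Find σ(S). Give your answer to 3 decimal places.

8.978

By independence, var(S) = (3)²var(Y_1) + (2)²var(Y_2) + (-3)²var(Y_3) + (3)²var(Y_4)
= (3)²·2.6 + (2)²·2.6 + (-3)²·2.6 + (3)²·2.6 = 80.6
σ(S) = √80.6 ≈ 8.978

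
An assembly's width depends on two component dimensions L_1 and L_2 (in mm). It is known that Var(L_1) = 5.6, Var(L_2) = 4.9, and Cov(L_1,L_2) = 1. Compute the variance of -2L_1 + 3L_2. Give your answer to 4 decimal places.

Var(-2L_1 + 3L_2) = (-2)²·Var(L_1) + (3)²·Var(L_2) + 2·(-2)·(3)·Cov(L_1,L_2)
= 4·5.6 + 9·4.9 + -12·1 = 54.5

54.5000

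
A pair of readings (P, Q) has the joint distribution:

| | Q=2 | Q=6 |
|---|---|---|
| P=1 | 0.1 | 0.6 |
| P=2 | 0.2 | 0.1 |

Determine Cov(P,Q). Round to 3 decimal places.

E[P] = 1.3,  E[Q] = 4.8
E[PQ] = 5.8
Cov(P,Q) = E[PQ] − E[P]E[Q] = 5.8 − (1.3)(4.8) = -0.44

-0.440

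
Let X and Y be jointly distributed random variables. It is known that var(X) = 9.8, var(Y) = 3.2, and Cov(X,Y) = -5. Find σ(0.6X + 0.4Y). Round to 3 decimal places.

var(0.6X + 0.4Y) = (0.6)²·var(X) + (0.4)²·var(Y) + 2·(0.6)·(0.4)·Cov(X,Y)
= 0.36·9.8 + 0.16·3.2 + 0.48·-5 = 1.64
σ(0.6X + 0.4Y) = √1.64 ≈ 1.281

1.281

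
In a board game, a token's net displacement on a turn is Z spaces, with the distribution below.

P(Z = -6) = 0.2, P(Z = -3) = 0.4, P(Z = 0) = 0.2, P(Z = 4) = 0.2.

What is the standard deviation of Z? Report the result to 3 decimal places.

E[Z] = (-6)(0.2) + (-3)(0.4) + (0)(0.2) + (4)(0.2) = -1.6
E[Z²] = (-6)²(0.2) + (-3)²(0.4) + (0)²(0.2) + (4)²(0.2) = 14
V(Z) = E[Z²] − (E[Z])² = 14 − (-1.6)² = 11.44
σ(Z) = √11.44 ≈ 3.382

3.382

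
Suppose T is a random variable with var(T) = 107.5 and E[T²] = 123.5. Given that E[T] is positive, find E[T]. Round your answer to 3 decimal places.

(E[T])² = E[T²] − var(T) = 123.5 − 107.5 = 16
E[T] = √16 = 4

4.000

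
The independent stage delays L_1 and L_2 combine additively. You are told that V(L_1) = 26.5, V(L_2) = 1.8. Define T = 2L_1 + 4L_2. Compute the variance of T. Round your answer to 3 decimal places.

By independence, V(T) = (2)²V(L_1) + (4)²V(L_2)
= (2)²·26.5 + (4)²·1.8 = 134.8

134.800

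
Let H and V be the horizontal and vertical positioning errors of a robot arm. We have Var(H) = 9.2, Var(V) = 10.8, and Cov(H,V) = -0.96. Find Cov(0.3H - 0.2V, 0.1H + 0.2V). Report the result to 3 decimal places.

-0.194

Cov(0.3H - 0.2V, 0.1H + 0.2V) = (0.3)(0.1)Var(H) + (-0.2)(0.2)Var(V) + [(0.3)(0.2) + (-0.2)(0.1)]Cov(H,V)
= 0.03·9.2 + -0.04·10.8 + 0.04·-0.96 = -0.1944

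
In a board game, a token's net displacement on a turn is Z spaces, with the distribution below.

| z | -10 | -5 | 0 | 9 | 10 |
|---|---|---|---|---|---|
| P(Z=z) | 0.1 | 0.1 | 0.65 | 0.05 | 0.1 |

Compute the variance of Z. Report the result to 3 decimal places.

26.548

E[Z] = (-10)(0.1) + (-5)(0.1) + (0)(0.65) + (9)(0.05) + (10)(0.1) = -0.05
E[Z²] = (-10)²(0.1) + (-5)²(0.1) + (0)²(0.65) + (9)²(0.05) + (10)²(0.1) = 26.55
Var(Z) = E[Z²] − (E[Z])² = 26.55 − (-0.05)² = 26.5475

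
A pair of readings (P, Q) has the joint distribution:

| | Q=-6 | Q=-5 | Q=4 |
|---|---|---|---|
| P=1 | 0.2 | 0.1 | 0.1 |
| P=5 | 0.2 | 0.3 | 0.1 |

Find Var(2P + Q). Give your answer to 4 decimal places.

E[P] = 3.4,  E[Q] = -3.6,  E[PQ] = -12.8
Var(P) = 15.4 − (3.4)² = 3.84;  Var(Q) = 27.6 − (-3.6)² = 14.64
Cov(P,Q) = -12.8 − (3.4)(-3.6) = -0.56
Var(2P + Q) = (2)²·3.84 + (1)²·14.64 + 2·(2)·(1)·-0.56 = 27.76

27.7600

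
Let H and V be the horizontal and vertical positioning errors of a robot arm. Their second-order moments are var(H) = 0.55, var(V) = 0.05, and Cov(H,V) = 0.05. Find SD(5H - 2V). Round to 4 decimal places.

3.5986

var(5H - 2V) = (5)²·var(H) + (-2)²·var(V) + 2·(5)·(-2)·Cov(H,V)
= 25·0.55 + 4·0.05 + -20·0.05 = 12.95
SD(5H - 2V) = √12.95 ≈ 3.5986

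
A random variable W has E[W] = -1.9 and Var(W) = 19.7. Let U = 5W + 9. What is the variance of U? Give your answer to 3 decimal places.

Var(5W + 9) = (5)²·Var(W) = 25·19.7 = 492.5

492.500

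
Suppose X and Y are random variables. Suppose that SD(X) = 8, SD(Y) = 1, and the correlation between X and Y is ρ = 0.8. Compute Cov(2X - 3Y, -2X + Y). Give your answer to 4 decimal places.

Var(X) = (8)² = 64;  Var(Y) = (1)² = 1
Cov(X,Y) = ρ·SD(X)·SD(Y) = 0.8·8·1 = 6.4
Cov(2X - 3Y, -2X + Y) = (2)(-2)Var(X) + (-3)(1)Var(Y) + [(2)(1) + (-3)(-2)]Cov(X,Y)
= -4·64 + -3·1 + 8·6.4 = -207.8

-207.8000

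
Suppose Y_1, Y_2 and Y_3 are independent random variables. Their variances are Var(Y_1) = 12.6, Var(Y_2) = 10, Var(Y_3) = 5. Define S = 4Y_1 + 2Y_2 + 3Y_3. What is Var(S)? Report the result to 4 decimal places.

286.6000

By independence, Var(S) = (4)²Var(Y_1) + (2)²Var(Y_2) + (3)²Var(Y_3)
= (4)²·12.6 + (2)²·10 + (3)²·5 = 286.6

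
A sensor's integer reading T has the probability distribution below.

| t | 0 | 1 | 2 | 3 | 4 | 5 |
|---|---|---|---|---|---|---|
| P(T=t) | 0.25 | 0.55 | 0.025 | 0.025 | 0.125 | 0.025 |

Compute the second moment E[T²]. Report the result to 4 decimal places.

3.5000

E[T²] = (0)²(0.25) + (1)²(0.55) + (2)²(0.025) + (3)²(0.025) + (4)²(0.125) + (5)²(0.025) = 3.5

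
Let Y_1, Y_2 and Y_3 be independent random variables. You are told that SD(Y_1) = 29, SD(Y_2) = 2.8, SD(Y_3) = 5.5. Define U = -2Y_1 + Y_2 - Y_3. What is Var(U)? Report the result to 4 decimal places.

Var(Y_1) = 841, Var(Y_2) = 7.84, Var(Y_3) = 30.25
By independence, Var(U) = (-2)²Var(Y_1) + (1)²Var(Y_2) + (-1)²Var(Y_3)
= (-2)²·841 + (1)²·7.84 + (-1)²·30.25 = 3402.09

3402.0900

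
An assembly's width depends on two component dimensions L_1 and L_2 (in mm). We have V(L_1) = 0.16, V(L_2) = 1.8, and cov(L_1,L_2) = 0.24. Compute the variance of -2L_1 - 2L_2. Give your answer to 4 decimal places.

V(-2L_1 - 2L_2) = (-2)²·V(L_1) + (-2)²·V(L_2) + 2·(-2)·(-2)·cov(L_1,L_2)
= 4·0.16 + 4·1.8 + 8·0.24 = 9.76

9.7600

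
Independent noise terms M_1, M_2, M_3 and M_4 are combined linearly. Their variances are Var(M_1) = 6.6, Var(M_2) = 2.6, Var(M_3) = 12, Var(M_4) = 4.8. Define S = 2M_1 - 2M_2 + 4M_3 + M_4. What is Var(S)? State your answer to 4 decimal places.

By independence, Var(S) = (2)²Var(M_1) + (-2)²Var(M_2) + (4)²Var(M_3) + (1)²Var(M_4)
= (2)²·6.6 + (-2)²·2.6 + (4)²·12 + (1)²·4.8 = 233.6

233.6000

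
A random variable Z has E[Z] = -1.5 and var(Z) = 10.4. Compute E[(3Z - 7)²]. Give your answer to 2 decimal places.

E[3Z - 7] = 3·-1.5 − 7 = -11.5
var(3Z - 7) = (3)²·10.4 = 93.6
E[(3Z - 7)²] = var((3Z - 7)) + (E[(3Z - 7)])² = 93.6 + (-11.5)² = 225.85

225.85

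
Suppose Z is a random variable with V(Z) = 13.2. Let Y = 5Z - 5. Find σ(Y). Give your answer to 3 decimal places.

V(5Z - 5) = (5)²·13.2 = 330
σ(Y) = √330 ≈ 18.166

18.166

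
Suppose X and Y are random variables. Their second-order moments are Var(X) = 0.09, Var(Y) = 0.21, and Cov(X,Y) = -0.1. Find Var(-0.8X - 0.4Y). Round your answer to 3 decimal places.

0.027

Var(-0.8X - 0.4Y) = (-0.8)²·Var(X) + (-0.4)²·Var(Y) + 2·(-0.8)·(-0.4)·Cov(X,Y)
= 0.64·0.09 + 0.16·0.21 + 0.64·-0.1 = 0.0272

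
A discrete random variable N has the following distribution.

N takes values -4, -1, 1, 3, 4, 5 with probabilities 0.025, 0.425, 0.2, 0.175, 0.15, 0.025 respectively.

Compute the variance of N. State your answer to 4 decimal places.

E[N] = (-4)(0.025) + (-1)(0.425) + (1)(0.2) + (3)(0.175) + (4)(0.15) + (5)(0.025) = 0.925
E[N²] = (-4)²(0.025) + (-1)²(0.425) + (1)²(0.2) + (3)²(0.175) + (4)²(0.15) + (5)²(0.025) = 5.625
V(N) = E[N²] − (E[N])² = 5.625 − (0.925)² = 4.769375

4.7694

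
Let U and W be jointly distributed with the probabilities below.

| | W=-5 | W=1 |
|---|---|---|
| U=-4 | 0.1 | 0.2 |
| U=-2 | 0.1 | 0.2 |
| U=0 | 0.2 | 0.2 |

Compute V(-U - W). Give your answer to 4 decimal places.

E[U] = -1.8,  E[W] = -1.4,  E[UW] = 1.8
V(U) = 6 − (-1.8)² = 2.76;  V(W) = 10.6 − (-1.4)² = 8.64
Cov(U,W) = 1.8 − (-1.8)(-1.4) = -0.72
V(-U - W) = (-1)²·2.76 + (-1)²·8.64 + 2·(-1)·(-1)·-0.72 = 9.96

9.9600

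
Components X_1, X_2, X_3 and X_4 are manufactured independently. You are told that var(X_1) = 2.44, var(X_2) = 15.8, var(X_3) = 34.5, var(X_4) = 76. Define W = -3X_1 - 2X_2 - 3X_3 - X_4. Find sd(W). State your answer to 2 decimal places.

By independence, var(W) = (-3)²var(X_1) + (-2)²var(X_2) + (-3)²var(X_3) + (-1)²var(X_4)
= (-3)²·2.44 + (-2)²·15.8 + (-3)²·34.5 + (-1)²·76 = 471.66
sd(W) = √471.66 ≈ 21.72

21.72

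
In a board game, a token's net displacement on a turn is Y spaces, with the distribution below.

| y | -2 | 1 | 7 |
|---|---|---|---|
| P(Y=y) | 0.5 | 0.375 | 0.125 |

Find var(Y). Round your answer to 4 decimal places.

8.4375

E[Y] = (-2)(0.5) + (1)(0.375) + (7)(0.125) = 0.25
E[Y²] = (-2)²(0.5) + (1)²(0.375) + (7)²(0.125) = 8.5
var(Y) = E[Y²] − (E[Y])² = 8.5 − (0.25)² = 8.4375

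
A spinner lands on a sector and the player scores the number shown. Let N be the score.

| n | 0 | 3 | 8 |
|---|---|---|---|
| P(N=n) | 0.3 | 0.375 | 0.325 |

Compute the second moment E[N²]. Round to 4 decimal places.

24.1750

E[N²] = (0)²(0.3) + (3)²(0.375) + (8)²(0.325) = 24.175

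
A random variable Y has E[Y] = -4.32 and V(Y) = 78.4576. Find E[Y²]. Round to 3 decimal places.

E[Y²] = V(Y) + (E[Y])² = 78.4576 + (-4.32)² = 97.12

97.120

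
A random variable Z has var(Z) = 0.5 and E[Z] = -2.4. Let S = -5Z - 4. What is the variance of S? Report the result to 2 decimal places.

var(-5Z - 4) = (-5)²·var(Z) = 25·0.5 = 12.5

12.50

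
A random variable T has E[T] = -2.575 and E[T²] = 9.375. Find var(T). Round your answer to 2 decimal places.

var(T) = 9.375 − (-2.575)² = 2.744375

2.74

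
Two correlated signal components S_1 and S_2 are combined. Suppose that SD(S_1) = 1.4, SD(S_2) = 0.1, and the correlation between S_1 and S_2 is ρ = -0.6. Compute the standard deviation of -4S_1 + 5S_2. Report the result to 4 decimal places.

5.9135

Var(S_1) = (1.4)² = 1.96;  Var(S_2) = (0.1)² = 0.01
cov(S_1,S_2) = ρ·SD(S_1)·SD(S_2) = -0.6·1.4·0.1 = -0.084
Var(-4S_1 + 5S_2) = (-4)²·Var(S_1) + (5)²·Var(S_2) + 2·(-4)·(5)·cov(S_1,S_2)
= 16·1.96 + 25·0.01 + -40·-0.084 = 34.97
SD(-4S_1 + 5S_2) = √34.97 ≈ 5.9135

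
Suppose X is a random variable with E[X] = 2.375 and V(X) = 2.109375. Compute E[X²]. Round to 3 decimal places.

E[X²] = V(X) + (E[X])² = 2.109375 + (2.375)² = 7.75

7.750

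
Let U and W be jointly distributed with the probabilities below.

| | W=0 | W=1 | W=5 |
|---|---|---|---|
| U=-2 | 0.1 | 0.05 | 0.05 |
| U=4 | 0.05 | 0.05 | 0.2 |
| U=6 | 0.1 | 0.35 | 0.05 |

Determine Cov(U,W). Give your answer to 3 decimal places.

-0.210

E[U] = 3.8,  E[W] = 1.95
E[UW] = 7.2
Cov(U,W) = E[UW] − E[U]E[W] = 7.2 − (3.8)(1.95) = -0.21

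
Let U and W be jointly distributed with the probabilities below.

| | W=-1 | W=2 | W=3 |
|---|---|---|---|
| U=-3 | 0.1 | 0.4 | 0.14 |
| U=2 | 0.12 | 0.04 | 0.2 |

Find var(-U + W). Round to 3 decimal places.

E[U] = -1.2,  E[W] = 1.68,  E[UW] = -2.24
var(U) = 7.2 − (-1.2)² = 5.76;  var(W) = 5.04 − (1.68)² = 2.2176
Cov(U,W) = -2.24 − (-1.2)(1.68) = -0.224
var(-U + W) = (-1)²·5.76 + (1)²·2.2176 + 2·(-1)·(1)·-0.224 = 8.4256

8.426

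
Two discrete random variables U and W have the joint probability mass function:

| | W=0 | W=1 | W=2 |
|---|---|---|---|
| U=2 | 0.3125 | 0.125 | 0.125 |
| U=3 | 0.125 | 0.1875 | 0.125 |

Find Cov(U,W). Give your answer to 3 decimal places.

E[U] = 2.4375,  E[W] = 0.8125
E[UW] = 2.0625
Cov(U,W) = E[UW] − E[U]E[W] = 2.0625 − (2.4375)(0.8125) = 0.08203125

0.082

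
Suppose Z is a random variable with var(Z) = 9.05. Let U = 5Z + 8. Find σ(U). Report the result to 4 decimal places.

15.0416

var(5Z + 8) = (5)²·9.05 = 226.25
σ(U) = √226.25 ≈ 15.0416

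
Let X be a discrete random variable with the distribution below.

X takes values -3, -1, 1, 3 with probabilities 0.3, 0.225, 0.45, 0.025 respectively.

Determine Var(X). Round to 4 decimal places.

3.2400

E[X] = (-3)(0.3) + (-1)(0.225) + (1)(0.45) + (3)(0.025) = -0.6
E[X²] = (-3)²(0.3) + (-1)²(0.225) + (1)²(0.45) + (3)²(0.025) = 3.6
Var(X) = E[X²] − (E[X])² = 3.6 − (-0.6)² = 3.24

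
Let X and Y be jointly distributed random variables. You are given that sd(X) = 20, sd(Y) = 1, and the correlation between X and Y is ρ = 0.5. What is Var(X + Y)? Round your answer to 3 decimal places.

421.000

Var(X) = (20)² = 400;  Var(Y) = (1)² = 1
Cov(X,Y) = ρ·sd(X)·sd(Y) = 0.5·20·1 = 10
Var(X + Y) = (1)²·Var(X) + (1)²·Var(Y) + 2·(1)·(1)·Cov(X,Y)
= 1·400 + 1·1 + 2·10 = 421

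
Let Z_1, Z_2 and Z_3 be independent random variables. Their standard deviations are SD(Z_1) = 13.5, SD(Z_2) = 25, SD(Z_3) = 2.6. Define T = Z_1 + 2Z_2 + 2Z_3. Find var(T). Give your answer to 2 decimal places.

var(Z_1) = 182.25, var(Z_2) = 625, var(Z_3) = 6.76
By independence, var(T) = (1)²var(Z_1) + (2)²var(Z_2) + (2)²var(Z_3)
= (1)²·182.25 + (2)²·625 + (2)²·6.76 = 2709.29

2709.29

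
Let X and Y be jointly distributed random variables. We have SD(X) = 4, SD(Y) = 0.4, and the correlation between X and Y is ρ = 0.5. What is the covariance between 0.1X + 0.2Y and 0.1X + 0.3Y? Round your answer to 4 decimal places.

0.2096

var(X) = (4)² = 16;  var(Y) = (0.4)² = 0.16
Cov(X,Y) = ρ·SD(X)·SD(Y) = 0.5·4·0.4 = 0.8
Cov(0.1X + 0.2Y, 0.1X + 0.3Y) = (0.1)(0.1)var(X) + (0.2)(0.3)var(Y) + [(0.1)(0.3) + (0.2)(0.1)]Cov(X,Y)
= 0.01·16 + 0.06·0.16 + 0.05·0.8 = 0.2096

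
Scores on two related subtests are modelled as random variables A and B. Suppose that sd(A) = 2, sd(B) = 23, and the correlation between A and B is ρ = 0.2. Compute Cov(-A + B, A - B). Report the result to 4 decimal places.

-514.6000

Var(A) = (2)² = 4;  Var(B) = (23)² = 529
Cov(A,B) = ρ·sd(A)·sd(B) = 0.2·2·23 = 9.2
Cov(-A + B, A - B) = (-1)(1)Var(A) + (1)(-1)Var(B) + [(-1)(-1) + (1)(1)]Cov(A,B)
= -1·4 + -1·529 + 2·9.2 = -514.6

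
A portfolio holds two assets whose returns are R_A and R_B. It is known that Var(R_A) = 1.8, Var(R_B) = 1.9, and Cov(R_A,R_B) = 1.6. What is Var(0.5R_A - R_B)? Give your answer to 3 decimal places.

0.750

Var(0.5R_A - R_B) = (0.5)²·Var(R_A) + (-1)²·Var(R_B) + 2·(0.5)·(-1)·Cov(R_A,R_B)
= 0.25·1.8 + 1·1.9 + -1·1.6 = 0.75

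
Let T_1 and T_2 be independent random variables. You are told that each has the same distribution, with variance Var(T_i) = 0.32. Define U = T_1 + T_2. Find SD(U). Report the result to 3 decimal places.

0.800

By independence, Var(U) = (1)²Var(T_1) + (1)²Var(T_2)
= (1)²·0.32 + (1)²·0.32 = 0.64
SD(U) = √0.64 ≈ 0.800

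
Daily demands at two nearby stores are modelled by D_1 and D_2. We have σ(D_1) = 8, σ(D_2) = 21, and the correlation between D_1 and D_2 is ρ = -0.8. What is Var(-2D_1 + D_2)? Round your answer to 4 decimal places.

1234.6000

Var(D_1) = (8)² = 64;  Var(D_2) = (21)² = 441
Cov(D_1,D_2) = ρ·σ(D_1)·σ(D_2) = -0.8·8·21 = -134.4
Var(-2D_1 + D_2) = (-2)²·Var(D_1) + (1)²·Var(D_2) + 2·(-2)·(1)·Cov(D_1,D_2)
= 4·64 + 1·441 + -4·-134.4 = 1234.6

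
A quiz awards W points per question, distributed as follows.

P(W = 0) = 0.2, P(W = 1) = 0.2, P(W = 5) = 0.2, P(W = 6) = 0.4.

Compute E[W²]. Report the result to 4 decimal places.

E[W²] = (0)²(0.2) + (1)²(0.2) + (5)²(0.2) + (6)²(0.4) = 19.6

19.6000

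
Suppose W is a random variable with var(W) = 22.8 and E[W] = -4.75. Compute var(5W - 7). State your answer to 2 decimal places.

var(5W - 7) = (5)²·var(W) = 25·22.8 = 570

570.00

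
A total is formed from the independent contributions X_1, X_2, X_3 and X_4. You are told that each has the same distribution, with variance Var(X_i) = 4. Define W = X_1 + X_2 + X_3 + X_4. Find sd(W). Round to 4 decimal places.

4.0000

By independence, Var(W) = (1)²Var(X_1) + (1)²Var(X_2) + (1)²Var(X_3) + (1)²Var(X_4)
= (1)²·4 + (1)²·4 + (1)²·4 + (1)²·4 = 16
sd(W) = √16 ≈ 4.0000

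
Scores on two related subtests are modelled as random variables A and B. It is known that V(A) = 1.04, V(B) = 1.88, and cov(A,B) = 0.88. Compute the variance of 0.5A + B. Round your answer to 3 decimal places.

3.020

V(0.5A + B) = (0.5)²·V(A) + (1)²·V(B) + 2·(0.5)·(1)·cov(A,B)
= 0.25·1.04 + 1·1.88 + 1·0.88 = 3.02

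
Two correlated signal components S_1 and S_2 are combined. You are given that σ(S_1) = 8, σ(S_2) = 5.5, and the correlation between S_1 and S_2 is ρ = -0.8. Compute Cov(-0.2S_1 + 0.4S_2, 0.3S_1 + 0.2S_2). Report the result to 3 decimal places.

-4.236

Var(S_1) = (8)² = 64;  Var(S_2) = (5.5)² = 30.25
Cov(S_1,S_2) = ρ·σ(S_1)·σ(S_2) = -0.8·8·5.5 = -35.2
Cov(-0.2S_1 + 0.4S_2, 0.3S_1 + 0.2S_2) = (-0.2)(0.3)Var(S_1) + (0.4)(0.2)Var(S_2) + [(-0.2)(0.2) + (0.4)(0.3)]Cov(S_1,S_2)
= -0.06·64 + 0.08·30.25 + 0.08·-35.2 = -4.236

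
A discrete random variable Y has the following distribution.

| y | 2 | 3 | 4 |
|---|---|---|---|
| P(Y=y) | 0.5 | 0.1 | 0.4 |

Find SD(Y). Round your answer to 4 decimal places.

E[Y] = (2)(0.5) + (3)(0.1) + (4)(0.4) = 2.9
E[Y²] = (2)²(0.5) + (3)²(0.1) + (4)²(0.4) = 9.3
Var(Y) = E[Y²] − (E[Y])² = 9.3 − (2.9)² = 0.89
SD(Y) = √0.89 ≈ 0.9434

0.9434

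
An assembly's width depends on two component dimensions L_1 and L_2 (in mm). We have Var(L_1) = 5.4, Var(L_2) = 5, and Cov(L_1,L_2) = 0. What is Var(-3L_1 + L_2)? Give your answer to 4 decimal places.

53.6000

Var(-3L_1 + L_2) = (-3)²·Var(L_1) + (1)²·Var(L_2) + 2·(-3)·(1)·Cov(L_1,L_2)
= 9·5.4 + 1·5 + -6·0 = 53.6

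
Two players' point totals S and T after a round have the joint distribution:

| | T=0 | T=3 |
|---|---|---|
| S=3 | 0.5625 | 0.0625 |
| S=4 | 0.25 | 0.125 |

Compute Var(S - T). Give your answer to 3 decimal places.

E[S] = 3.375,  E[T] = 0.5625,  E[ST] = 2.0625
Var(S) = 11.625 − (3.375)² = 0.234375;  Var(T) = 1.6875 − (0.5625)² = 1.37109375
Cov(S,T) = 2.0625 − (3.375)(0.5625) = 0.1640625
Var(S - T) = (1)²·0.234375 + (-1)²·1.37109375 + 2·(1)·(-1)·0.1640625 = 1.27734375

1.277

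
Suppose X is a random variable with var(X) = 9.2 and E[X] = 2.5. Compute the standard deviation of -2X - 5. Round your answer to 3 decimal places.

var(-2X - 5) = (-2)²·9.2 = 36.8
sd(-2X - 5) = √36.8 ≈ 6.066

6.066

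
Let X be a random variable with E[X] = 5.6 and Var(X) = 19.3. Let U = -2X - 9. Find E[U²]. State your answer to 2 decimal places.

485.24

E[-2X - 9] = -2·5.6 − 9 = -20.2
Var(-2X - 9) = (-2)²·19.3 = 77.2
E[U²] = Var(U) + (E[U])² = 77.2 + (-20.2)² = 485.24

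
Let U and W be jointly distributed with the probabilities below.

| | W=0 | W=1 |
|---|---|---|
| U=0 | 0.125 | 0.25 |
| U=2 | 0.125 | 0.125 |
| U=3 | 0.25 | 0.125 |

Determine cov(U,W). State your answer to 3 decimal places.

-0.188

E[U] = 1.625,  E[W] = 0.5
E[UW] = 0.625
cov(U,W) = E[UW] − E[U]E[W] = 0.625 − (1.625)(0.5) = -0.1875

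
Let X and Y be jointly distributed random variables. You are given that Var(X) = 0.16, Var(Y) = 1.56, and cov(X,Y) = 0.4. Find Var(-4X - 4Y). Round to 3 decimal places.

Var(-4X - 4Y) = (-4)²·Var(X) + (-4)²·Var(Y) + 2·(-4)·(-4)·cov(X,Y)
= 16·0.16 + 16·1.56 + 32·0.4 = 40.32

40.320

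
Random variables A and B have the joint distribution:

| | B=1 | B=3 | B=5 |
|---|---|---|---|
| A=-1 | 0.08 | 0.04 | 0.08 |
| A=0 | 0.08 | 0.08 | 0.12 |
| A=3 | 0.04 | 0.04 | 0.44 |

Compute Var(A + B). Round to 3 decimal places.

8.022

E[A] = 1.36,  E[B] = 3.88,  E[AB] = 6.48
Var(A) = 4.88 − (1.36)² = 3.0304;  Var(B) = 17.64 − (3.88)² = 2.5856
Cov(A,B) = 6.48 − (1.36)(3.88) = 1.2032
Var(A + B) = (1)²·3.0304 + (1)²·2.5856 + 2·(1)·(1)·1.2032 = 8.0224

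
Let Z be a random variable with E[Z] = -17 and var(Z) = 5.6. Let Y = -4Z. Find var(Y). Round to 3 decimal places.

var(-4Z) = (-4)²·var(Z) = 16·5.6 = 89.6

89.600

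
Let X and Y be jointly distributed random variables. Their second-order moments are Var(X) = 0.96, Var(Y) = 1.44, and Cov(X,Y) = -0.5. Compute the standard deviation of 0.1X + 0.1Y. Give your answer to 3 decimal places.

0.118

Var(0.1X + 0.1Y) = (0.1)²·Var(X) + (0.1)²·Var(Y) + 2·(0.1)·(0.1)·Cov(X,Y)
= 0.01·0.96 + 0.01·1.44 + 0.02·-0.5 = 0.014
sd(0.1X + 0.1Y) = √0.014 ≈ 0.118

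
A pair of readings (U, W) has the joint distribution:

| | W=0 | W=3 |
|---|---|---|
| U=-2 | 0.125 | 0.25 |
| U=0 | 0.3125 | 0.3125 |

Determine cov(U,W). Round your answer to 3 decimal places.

E[U] = -0.75,  E[W] = 1.6875
E[UW] = -1.5
cov(U,W) = E[UW] − E[U]E[W] = -1.5 − (-0.75)(1.6875) = -0.234375

-0.234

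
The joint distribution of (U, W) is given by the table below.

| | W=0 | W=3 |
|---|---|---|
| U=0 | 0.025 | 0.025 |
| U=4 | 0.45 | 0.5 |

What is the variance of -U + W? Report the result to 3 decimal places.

2.974

E[U] = 3.8,  E[W] = 1.575,  E[UW] = 6
V(U) = 15.2 − (3.8)² = 0.76;  V(W) = 4.725 − (1.575)² = 2.244375
Cov(U,W) = 6 − (3.8)(1.575) = 0.015
V(-U + W) = (-1)²·0.76 + (1)²·2.244375 + 2·(-1)·(1)·0.015 = 2.974375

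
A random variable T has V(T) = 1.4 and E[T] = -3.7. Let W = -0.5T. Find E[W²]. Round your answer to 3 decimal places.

3.773

E[-0.5T] = -0.5·-3.7 = 1.85
V(-0.5T) = (-0.5)²·1.4 = 0.35
E[W²] = V(W) + (E[W])² = 0.35 + (1.85)² = 3.7725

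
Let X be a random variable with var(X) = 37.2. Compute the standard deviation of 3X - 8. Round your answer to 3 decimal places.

18.298

var(3X - 8) = (3)²·37.2 = 334.8
σ(3X - 8) = √334.8 ≈ 18.298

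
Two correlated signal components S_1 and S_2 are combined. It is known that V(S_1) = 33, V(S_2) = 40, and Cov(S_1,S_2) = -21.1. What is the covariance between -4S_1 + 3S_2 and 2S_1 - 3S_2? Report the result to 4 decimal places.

-1003.8000

Cov(-4S_1 + 3S_2, 2S_1 - 3S_2) = (-4)(2)V(S_1) + (3)(-3)V(S_2) + [(-4)(-3) + (3)(2)]Cov(S_1,S_2)
= -8·33 + -9·40 + 18·-21.1 = -1003.8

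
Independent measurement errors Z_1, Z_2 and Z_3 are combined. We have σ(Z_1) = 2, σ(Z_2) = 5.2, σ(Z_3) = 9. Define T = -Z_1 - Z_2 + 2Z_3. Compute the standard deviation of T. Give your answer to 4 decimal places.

18.8425

Var(Z_1) = 4, Var(Z_2) = 27.04, Var(Z_3) = 81
By independence, Var(T) = (-1)²Var(Z_1) + (-1)²Var(Z_2) + (2)²Var(Z_3)
= (-1)²·4 + (-1)²·27.04 + (2)²·81 = 355.04
σ(T) = √355.04 ≈ 18.8425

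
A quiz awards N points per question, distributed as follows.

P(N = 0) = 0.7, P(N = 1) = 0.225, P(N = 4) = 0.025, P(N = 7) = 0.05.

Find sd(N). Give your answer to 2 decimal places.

1.62

E[N] = (0)(0.7) + (1)(0.225) + (4)(0.025) + (7)(0.05) = 0.675
E[N²] = (0)²(0.7) + (1)²(0.225) + (4)²(0.025) + (7)²(0.05) = 3.075
Var(N) = E[N²] − (E[N])² = 3.075 − (0.675)² = 2.619375
sd(N) = √2.619375 ≈ 1.62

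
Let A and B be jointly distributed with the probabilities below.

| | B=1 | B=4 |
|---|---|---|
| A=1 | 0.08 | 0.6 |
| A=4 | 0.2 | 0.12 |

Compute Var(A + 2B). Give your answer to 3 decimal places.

E[A] = 1.96,  E[B] = 3.16,  E[AB] = 5.2
Var(A) = 5.8 − (1.96)² = 1.9584;  Var(B) = 11.8 − (3.16)² = 1.8144
Cov(A,B) = 5.2 − (1.96)(3.16) = -0.9936
Var(A + 2B) = (1)²·1.9584 + (2)²·1.8144 + 2·(1)·(2)·-0.9936 = 5.2416

5.242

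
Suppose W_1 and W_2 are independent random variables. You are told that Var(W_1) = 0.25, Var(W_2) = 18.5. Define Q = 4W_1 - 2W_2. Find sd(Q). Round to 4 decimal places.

By independence, Var(Q) = (4)²Var(W_1) + (-2)²Var(W_2)
= (4)²·0.25 + (-2)²·18.5 = 78
sd(Q) = √78 ≈ 8.8318

8.8318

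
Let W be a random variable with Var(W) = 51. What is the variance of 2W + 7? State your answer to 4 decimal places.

204.0000

Var(2W + 7) = (2)²·Var(W) = 4·51 = 204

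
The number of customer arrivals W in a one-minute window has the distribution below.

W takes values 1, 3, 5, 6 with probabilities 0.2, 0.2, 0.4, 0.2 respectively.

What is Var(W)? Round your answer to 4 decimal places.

E[W] = (1)(0.2) + (3)(0.2) + (5)(0.4) + (6)(0.2) = 4
E[W²] = (1)²(0.2) + (3)²(0.2) + (5)²(0.4) + (6)²(0.2) = 19.2
Var(W) = E[W²] − (E[W])² = 19.2 − (4)² = 3.2

3.2000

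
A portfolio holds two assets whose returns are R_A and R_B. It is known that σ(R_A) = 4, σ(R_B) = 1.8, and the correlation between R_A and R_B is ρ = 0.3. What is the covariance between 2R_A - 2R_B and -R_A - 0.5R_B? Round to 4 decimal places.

-26.6000

var(R_A) = (4)² = 16;  var(R_B) = (1.8)² = 3.24
Cov(R_A,R_B) = ρ·σ(R_A)·σ(R_B) = 0.3·4·1.8 = 2.16
Cov(2R_A - 2R_B, -R_A - 0.5R_B) = (2)(-1)var(R_A) + (-2)(-0.5)var(R_B) + [(2)(-0.5) + (-2)(-1)]Cov(R_A,R_B)
= -2·16 + 1·3.24 + 1·2.16 = -26.6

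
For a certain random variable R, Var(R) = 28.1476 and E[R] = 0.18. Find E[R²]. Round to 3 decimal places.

E[R²] = Var(R) + (E[R])² = 28.1476 + (0.18)² = 28.18

28.180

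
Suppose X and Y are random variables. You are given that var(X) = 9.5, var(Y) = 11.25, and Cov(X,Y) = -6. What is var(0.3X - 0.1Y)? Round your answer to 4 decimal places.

1.3275

var(0.3X - 0.1Y) = (0.3)²·var(X) + (-0.1)²·var(Y) + 2·(0.3)·(-0.1)·Cov(X,Y)
= 0.09·9.5 + 0.01·11.25 + -0.06·-6 = 1.3275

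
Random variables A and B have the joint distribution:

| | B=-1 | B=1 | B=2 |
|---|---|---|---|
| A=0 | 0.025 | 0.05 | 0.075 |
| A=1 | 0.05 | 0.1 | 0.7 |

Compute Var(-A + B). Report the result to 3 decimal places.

E[A] = 0.85,  E[B] = 1.625,  E[AB] = 1.45
Var(A) = 0.85 − (0.85)² = 0.1275;  Var(B) = 3.325 − (1.625)² = 0.684375
Cov(A,B) = 1.45 − (0.85)(1.625) = 0.06875
Var(-A + B) = (-1)²·0.1275 + (1)²·0.684375 + 2·(-1)·(1)·0.06875 = 0.674375

0.674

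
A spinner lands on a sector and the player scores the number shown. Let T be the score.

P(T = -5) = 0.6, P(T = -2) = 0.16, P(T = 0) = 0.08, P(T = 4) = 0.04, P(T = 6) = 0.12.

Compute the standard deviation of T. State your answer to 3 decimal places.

E[T] = (-5)(0.6) + (-2)(0.16) + (0)(0.08) + (4)(0.04) + (6)(0.12) = -2.44
E[T²] = (-5)²(0.6) + (-2)²(0.16) + (0)²(0.08) + (4)²(0.04) + (6)²(0.12) = 20.6
Var(T) = E[T²] − (E[T])² = 20.6 − (-2.44)² = 14.6464
SD(T) = √14.6464 ≈ 3.827

3.827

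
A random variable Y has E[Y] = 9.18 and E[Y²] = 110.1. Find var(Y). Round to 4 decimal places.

var(Y) = 110.1 − (9.18)² = 25.8276

25.8276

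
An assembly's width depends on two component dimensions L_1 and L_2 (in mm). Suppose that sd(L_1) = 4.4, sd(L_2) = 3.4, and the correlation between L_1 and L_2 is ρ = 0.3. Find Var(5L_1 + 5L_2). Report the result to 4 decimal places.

997.4000

Var(L_1) = (4.4)² = 19.36;  Var(L_2) = (3.4)² = 11.56
cov(L_1,L_2) = ρ·sd(L_1)·sd(L_2) = 0.3·4.4·3.4 = 4.488
Var(5L_1 + 5L_2) = (5)²·Var(L_1) + (5)²·Var(L_2) + 2·(5)·(5)·cov(L_1,L_2)
= 25·19.36 + 25·11.56 + 50·4.488 = 997.4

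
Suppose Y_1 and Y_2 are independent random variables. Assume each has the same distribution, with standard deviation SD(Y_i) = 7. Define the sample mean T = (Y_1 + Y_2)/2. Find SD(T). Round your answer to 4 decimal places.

Var(Y_i) = (7)² = 49
By independence, Var(T) = (0.5)²Var(Y_1) + (0.5)²Var(Y_2)
= (0.5)²·49 + (0.5)²·49 = 24.5
SD(T) = √24.5 ≈ 4.9497

4.9497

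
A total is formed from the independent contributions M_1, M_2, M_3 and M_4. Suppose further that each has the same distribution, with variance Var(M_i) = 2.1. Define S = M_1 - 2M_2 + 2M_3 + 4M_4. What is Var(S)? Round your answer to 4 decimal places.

52.5000

By independence, Var(S) = (1)²Var(M_1) + (-2)²Var(M_2) + (2)²Var(M_3) + (4)²Var(M_4)
= (1)²·2.1 + (-2)²·2.1 + (2)²·2.1 + (4)²·2.1 = 52.5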